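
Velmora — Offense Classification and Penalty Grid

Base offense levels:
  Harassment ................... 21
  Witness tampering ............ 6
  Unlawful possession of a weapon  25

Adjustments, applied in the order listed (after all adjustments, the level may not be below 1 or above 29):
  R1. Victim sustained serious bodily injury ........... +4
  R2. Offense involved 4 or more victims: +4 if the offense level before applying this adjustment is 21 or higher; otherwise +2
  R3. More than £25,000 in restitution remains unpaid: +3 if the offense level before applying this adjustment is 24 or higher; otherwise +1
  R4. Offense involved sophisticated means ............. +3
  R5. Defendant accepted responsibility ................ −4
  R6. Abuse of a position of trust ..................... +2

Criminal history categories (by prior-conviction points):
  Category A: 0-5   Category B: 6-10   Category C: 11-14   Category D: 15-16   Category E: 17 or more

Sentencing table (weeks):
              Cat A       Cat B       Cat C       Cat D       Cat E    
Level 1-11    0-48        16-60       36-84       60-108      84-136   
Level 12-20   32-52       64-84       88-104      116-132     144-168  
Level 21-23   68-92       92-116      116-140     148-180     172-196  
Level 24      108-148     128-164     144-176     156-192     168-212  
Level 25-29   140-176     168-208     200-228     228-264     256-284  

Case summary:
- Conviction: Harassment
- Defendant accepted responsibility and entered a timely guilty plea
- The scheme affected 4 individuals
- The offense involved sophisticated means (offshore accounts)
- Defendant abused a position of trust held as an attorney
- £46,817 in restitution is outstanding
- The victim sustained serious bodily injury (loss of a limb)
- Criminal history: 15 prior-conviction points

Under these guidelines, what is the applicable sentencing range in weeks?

Base offense level for harassment: 21.
R1 applies: 21 + 4 = 25.
R2 applies (level before this adjustment is 25 ≥ 21, so +4): 25 + 4 = 29.
R3 applies (level before this adjustment is 29 ≥ 24, so +3): 29 + 3 = 32.
R4 applies: 32 + 3 = 35.
R5 applies: 35 − 4 = 31.
R6 applies: 31 + 2 = 33.
Level 33 exceeds the maximum of 29; capped at 29.
Final offense level: 29.
Criminal history: 15 prior points → Category D (15-16).
Level 29 falls in the 25-29 band.
Grid: Level 25-29 × Category D = 228-264 weeks.

228-264 weeks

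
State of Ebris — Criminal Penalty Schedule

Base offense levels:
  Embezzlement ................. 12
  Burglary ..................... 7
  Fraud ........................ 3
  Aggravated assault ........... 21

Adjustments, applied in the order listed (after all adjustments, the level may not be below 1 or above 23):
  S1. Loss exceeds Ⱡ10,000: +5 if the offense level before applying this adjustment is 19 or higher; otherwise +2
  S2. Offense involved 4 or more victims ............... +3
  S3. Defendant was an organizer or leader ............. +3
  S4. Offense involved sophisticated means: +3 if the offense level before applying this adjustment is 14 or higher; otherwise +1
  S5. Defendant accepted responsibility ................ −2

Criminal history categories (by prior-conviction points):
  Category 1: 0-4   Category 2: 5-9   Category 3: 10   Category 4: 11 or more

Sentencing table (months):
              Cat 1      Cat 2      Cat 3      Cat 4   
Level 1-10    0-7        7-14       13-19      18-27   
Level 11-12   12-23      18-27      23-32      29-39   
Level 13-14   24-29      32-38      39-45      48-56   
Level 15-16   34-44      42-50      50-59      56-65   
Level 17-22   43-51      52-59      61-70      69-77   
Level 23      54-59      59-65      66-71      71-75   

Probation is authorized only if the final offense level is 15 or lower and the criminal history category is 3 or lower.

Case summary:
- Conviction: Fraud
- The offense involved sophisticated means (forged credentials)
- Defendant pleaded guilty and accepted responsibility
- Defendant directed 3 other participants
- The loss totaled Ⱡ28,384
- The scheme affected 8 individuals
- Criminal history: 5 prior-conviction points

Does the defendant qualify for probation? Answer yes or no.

Yes

Base offense level for fraud: 3.
S1 applies (level before this adjustment is 3 < 19, so +2): 3 + 2 = 5.
S2 applies: 5 + 3 = 8.
S3 applies: 8 + 3 = 11.
S4 applies (level before this adjustment is 11 < 14, so +1): 11 + 1 = 12.
S5 applies: 12 − 2 = 10.
Final offense level: 10.
Criminal history: 5 prior points → Category 2 (5-9).
Level 10 falls in the 1-10 band.
Grid: Level 1-10 × Category 2 = 7-14 months.
Probation check: level 10 ≤ 15 and category 2 ≤ 3 → eligible.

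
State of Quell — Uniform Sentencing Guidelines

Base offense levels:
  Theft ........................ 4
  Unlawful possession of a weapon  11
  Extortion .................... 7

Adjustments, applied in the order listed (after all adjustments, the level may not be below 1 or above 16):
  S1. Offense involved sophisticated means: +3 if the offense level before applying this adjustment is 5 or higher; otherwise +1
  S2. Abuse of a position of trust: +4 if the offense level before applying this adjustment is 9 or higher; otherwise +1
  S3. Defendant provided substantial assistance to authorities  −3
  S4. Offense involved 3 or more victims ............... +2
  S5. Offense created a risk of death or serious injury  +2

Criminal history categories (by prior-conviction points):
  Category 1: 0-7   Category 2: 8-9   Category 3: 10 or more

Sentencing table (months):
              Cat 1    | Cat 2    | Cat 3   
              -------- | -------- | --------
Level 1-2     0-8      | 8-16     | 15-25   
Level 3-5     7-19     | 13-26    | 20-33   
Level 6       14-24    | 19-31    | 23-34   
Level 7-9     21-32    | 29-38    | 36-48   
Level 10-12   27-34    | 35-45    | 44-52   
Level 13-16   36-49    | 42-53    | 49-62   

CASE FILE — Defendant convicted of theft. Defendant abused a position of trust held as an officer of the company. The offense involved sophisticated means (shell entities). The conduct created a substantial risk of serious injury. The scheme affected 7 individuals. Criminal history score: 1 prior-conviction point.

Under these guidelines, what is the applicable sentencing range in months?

27-34 months

Base offense level for theft: 4.
S1 applies (level before this adjustment is 4 < 5, so +1): 4 + 1 = 5.
S2 applies (level before this adjustment is 5 < 9, so +1): 5 + 1 = 6.
S4 applies: 6 + 2 = 8.
S5 applies: 8 + 2 = 10.
Final offense level: 10.
Criminal history: 1 prior point → Category 1 (0-7).
Level 10 falls in the 10-12 band.
Grid: Level 10-12 × Category 1 = 27-34 months.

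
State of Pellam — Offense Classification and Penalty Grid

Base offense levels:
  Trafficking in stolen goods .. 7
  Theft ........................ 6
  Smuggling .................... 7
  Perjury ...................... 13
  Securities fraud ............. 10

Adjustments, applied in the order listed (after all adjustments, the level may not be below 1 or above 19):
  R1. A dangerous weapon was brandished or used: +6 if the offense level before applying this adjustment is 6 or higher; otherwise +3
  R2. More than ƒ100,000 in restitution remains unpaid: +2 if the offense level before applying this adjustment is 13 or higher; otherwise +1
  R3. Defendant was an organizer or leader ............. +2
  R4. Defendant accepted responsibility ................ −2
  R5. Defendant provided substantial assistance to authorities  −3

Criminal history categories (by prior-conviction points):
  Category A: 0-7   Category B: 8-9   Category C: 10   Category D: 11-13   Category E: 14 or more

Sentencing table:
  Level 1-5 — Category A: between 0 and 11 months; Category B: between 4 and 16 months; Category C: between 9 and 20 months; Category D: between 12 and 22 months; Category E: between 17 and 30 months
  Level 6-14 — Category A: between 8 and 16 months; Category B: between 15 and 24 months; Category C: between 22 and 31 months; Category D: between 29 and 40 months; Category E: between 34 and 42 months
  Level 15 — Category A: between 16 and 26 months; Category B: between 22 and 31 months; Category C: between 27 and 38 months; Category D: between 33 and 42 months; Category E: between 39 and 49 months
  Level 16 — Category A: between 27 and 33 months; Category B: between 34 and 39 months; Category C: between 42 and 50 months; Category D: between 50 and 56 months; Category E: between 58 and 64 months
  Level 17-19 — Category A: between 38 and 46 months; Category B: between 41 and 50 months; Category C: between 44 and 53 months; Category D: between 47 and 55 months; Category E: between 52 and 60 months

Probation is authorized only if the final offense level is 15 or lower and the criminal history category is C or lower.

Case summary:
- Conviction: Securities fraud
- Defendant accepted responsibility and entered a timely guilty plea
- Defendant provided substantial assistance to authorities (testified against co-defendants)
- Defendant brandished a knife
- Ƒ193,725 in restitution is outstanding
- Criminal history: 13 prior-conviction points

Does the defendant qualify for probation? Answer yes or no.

Base offense level for securities fraud: 10.
R1 applies (level before this adjustment is 10 ≥ 6, so +6): 10 + 6 = 16.
R2 applies (level before this adjustment is 16 ≥ 13, so +2): 16 + 2 = 18.
R3 does not apply.
R4 applies: 18 − 2 = 16.
R5 applies: 16 − 3 = 13.
Final offense level: 13.
Criminal history: 13 prior points → Category D (11-13).
Level 13 falls in the 6-14 band.
Grid: Level 6-14 × Category D = 29-40 months.
Probation check: level 13 ≤ 15 and category D > C → not eligible.

No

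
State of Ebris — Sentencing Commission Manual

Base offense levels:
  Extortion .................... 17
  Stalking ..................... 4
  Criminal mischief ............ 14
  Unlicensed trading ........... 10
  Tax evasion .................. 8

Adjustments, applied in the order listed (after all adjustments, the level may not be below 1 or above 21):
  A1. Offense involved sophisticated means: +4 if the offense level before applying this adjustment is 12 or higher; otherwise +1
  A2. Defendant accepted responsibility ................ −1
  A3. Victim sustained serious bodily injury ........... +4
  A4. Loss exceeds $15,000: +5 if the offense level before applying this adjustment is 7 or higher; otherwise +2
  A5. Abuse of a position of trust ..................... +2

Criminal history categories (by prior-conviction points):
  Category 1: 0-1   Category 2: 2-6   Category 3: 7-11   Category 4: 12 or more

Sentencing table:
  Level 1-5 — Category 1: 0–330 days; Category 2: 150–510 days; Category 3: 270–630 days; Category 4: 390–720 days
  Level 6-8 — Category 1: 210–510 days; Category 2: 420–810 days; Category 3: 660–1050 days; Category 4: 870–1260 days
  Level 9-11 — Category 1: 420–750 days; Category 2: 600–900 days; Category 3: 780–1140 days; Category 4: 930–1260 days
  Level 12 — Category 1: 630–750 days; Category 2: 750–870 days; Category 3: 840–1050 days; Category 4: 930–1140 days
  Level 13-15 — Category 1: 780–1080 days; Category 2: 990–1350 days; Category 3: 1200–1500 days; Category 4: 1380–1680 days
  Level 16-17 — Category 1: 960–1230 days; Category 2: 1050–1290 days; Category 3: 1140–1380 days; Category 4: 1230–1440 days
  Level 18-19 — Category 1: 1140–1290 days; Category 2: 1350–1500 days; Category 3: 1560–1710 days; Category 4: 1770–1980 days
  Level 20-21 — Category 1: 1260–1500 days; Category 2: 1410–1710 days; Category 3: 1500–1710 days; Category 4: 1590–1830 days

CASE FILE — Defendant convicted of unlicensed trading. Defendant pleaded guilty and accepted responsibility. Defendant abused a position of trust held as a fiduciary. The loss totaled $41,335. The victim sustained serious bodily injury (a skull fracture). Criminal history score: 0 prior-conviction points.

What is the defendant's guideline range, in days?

1260-1500 days

Base offense level for unlicensed trading: 10.
A2 applies: 10 − 1 = 9.
A3 applies: 9 + 4 = 13.
A4 applies (level before this adjustment is 13 ≥ 7, so +5): 13 + 5 = 18.
A5 applies: 18 + 2 = 20.
Final offense level: 20.
Criminal history: 0 prior points → Category 1 (0-1).
Level 20 falls in the 20-21 band.
Grid: Level 20-21 × Category 1 = 1260-1500 days.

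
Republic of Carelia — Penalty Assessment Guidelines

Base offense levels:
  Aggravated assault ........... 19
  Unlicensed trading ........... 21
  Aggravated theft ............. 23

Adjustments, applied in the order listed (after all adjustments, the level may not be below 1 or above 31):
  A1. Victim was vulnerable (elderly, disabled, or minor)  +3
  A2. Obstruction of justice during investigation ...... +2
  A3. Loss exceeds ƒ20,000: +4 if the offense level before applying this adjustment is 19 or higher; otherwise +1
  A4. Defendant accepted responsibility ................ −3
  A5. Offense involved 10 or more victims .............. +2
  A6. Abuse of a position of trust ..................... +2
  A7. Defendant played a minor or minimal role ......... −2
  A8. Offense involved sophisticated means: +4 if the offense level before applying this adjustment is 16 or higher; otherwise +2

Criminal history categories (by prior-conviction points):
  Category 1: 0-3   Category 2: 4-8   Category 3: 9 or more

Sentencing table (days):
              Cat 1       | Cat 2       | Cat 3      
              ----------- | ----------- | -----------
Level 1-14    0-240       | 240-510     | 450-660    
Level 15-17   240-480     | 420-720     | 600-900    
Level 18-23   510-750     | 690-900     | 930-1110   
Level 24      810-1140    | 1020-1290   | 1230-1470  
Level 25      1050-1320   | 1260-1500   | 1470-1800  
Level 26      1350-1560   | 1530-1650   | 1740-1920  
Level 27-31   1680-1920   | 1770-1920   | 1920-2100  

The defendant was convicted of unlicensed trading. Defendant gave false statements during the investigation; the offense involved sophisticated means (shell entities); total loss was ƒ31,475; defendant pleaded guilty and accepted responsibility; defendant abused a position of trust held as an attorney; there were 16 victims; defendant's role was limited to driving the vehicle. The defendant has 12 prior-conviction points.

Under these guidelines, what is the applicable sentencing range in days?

1920-2100 days

Base offense level for unlicensed trading: 21.
A2 applies: 21 + 2 = 23.
A3 applies (level before this adjustment is 23 ≥ 19, so +4): 23 + 4 = 27.
A4 applies: 27 − 3 = 24.
A5 applies: 24 + 2 = 26.
A6 applies: 26 + 2 = 28.
A7 applies: 28 − 2 = 26.
A8 applies (level before this adjustment is 26 ≥ 16, so +4): 26 + 4 = 30.
Final offense level: 30.
Criminal history: 12 prior points → Category 3 (9+).
Level 30 falls in the 27-31 band.
Grid: Level 27-31 × Category 3 = 1920-2100 days.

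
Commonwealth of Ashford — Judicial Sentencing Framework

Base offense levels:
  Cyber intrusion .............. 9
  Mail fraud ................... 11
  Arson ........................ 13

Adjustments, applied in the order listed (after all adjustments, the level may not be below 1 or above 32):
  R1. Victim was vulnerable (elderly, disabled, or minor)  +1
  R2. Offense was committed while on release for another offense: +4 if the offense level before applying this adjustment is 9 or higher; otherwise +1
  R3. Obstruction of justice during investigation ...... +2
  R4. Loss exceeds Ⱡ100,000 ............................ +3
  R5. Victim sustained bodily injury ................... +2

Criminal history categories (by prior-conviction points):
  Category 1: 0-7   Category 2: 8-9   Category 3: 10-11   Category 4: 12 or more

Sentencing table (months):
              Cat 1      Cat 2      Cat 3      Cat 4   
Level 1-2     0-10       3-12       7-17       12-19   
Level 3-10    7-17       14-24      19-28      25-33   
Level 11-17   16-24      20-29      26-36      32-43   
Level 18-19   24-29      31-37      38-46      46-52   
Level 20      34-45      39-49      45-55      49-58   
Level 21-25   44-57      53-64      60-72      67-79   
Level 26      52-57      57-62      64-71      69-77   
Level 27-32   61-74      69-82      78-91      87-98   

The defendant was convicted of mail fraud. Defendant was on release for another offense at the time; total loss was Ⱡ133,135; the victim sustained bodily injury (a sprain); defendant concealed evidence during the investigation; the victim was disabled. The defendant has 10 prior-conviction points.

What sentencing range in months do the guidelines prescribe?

Base offense level for mail fraud: 11.
R1 applies: 11 + 1 = 12.
R2 applies (level before this adjustment is 12 ≥ 9, so +4): 12 + 4 = 16.
R3 applies: 16 + 2 = 18.
R4 applies: 18 + 3 = 21.
R5 applies: 21 + 2 = 23.
Final offense level: 23.
Criminal history: 10 prior points → Category 3 (10-11).
Level 23 falls in the 21-25 band.
Grid: Level 21-25 × Category 3 = 60-72 months.

60-72 months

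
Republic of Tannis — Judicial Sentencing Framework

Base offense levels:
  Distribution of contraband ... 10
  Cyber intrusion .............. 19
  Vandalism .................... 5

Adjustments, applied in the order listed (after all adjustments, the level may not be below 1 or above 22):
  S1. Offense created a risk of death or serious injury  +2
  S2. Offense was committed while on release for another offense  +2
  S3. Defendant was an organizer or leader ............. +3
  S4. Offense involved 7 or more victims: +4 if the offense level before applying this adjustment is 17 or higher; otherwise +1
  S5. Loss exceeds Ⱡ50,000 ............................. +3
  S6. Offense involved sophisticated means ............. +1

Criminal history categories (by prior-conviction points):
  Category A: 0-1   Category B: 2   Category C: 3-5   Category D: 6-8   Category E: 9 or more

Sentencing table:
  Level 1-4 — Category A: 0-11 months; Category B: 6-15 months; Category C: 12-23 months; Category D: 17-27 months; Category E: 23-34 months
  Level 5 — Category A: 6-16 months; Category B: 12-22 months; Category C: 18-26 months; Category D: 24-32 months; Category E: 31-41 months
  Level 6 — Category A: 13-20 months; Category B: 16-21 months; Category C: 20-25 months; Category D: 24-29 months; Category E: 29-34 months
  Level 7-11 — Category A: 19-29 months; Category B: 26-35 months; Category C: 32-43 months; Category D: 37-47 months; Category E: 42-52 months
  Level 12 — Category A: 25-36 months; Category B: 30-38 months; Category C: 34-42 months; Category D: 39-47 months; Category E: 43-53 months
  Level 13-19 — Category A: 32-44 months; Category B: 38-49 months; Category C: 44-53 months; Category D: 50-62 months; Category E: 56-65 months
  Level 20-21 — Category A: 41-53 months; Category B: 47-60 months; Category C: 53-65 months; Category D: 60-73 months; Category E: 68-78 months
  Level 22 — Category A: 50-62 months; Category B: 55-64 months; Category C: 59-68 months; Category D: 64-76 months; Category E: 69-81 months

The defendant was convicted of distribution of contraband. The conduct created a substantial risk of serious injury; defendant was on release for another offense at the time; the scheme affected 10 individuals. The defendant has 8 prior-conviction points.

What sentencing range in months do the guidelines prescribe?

Base offense level for distribution of contraband: 10.
S1 applies: 10 + 2 = 12.
S2 applies: 12 + 2 = 14.
S3 does not apply.
S4 applies (level before this adjustment is 14 < 17, so +1): 14 + 1 = 15.
S5 does not apply.
S6 does not apply.
Final offense level: 15.
Criminal history: 8 prior points → Category D (6-8).
Level 15 falls in the 13-19 band.
Grid: Level 13-19 × Category D = 50-62 months.

50-62 months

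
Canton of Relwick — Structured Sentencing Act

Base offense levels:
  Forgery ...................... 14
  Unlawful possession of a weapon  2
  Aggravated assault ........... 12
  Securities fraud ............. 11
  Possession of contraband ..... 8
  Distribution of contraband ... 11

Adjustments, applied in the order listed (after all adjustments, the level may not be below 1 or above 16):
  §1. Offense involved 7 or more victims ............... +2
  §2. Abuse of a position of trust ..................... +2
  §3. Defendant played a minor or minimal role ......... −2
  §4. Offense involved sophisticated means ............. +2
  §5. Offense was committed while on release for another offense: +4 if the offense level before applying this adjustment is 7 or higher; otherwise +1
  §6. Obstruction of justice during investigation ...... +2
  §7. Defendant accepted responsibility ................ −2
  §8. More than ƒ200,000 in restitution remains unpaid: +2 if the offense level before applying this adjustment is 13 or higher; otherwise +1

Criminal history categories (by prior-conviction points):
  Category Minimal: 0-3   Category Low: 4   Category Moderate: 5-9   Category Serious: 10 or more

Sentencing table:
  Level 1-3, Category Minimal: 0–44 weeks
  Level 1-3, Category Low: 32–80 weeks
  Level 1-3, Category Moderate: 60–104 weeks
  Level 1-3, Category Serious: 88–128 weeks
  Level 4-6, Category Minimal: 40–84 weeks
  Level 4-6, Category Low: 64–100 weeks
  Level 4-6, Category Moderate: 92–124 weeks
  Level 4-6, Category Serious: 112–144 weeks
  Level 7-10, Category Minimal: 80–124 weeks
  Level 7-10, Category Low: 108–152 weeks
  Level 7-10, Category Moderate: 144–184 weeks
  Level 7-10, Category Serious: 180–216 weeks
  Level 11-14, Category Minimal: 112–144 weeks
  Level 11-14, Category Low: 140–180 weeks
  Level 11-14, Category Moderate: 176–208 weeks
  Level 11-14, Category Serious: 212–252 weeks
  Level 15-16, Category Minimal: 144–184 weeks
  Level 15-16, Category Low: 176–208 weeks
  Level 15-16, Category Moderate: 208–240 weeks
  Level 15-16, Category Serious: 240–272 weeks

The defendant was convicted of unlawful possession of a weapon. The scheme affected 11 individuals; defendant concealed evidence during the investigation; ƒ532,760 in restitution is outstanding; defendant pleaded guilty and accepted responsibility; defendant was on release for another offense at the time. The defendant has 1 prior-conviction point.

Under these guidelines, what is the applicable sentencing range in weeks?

40-84 weeks

Base offense level for unlawful possession of a weapon: 2.
§1 applies: 2 + 2 = 4.
§2 does not apply.
§3 does not apply.
§5 applies (level before this adjustment is 4 < 7, so +1): 4 + 1 = 5.
§6 applies: 5 + 2 = 7.
§7 applies: 7 − 2 = 5.
§8 applies (level before this adjustment is 5 < 13, so +1): 5 + 1 = 6.
Final offense level: 6.
Criminal history: 1 prior point → Category Minimal (0-3).
Level 6 falls in the 4-6 band.
Grid: Level 4-6 × Category Minimal = 40-84 weeks.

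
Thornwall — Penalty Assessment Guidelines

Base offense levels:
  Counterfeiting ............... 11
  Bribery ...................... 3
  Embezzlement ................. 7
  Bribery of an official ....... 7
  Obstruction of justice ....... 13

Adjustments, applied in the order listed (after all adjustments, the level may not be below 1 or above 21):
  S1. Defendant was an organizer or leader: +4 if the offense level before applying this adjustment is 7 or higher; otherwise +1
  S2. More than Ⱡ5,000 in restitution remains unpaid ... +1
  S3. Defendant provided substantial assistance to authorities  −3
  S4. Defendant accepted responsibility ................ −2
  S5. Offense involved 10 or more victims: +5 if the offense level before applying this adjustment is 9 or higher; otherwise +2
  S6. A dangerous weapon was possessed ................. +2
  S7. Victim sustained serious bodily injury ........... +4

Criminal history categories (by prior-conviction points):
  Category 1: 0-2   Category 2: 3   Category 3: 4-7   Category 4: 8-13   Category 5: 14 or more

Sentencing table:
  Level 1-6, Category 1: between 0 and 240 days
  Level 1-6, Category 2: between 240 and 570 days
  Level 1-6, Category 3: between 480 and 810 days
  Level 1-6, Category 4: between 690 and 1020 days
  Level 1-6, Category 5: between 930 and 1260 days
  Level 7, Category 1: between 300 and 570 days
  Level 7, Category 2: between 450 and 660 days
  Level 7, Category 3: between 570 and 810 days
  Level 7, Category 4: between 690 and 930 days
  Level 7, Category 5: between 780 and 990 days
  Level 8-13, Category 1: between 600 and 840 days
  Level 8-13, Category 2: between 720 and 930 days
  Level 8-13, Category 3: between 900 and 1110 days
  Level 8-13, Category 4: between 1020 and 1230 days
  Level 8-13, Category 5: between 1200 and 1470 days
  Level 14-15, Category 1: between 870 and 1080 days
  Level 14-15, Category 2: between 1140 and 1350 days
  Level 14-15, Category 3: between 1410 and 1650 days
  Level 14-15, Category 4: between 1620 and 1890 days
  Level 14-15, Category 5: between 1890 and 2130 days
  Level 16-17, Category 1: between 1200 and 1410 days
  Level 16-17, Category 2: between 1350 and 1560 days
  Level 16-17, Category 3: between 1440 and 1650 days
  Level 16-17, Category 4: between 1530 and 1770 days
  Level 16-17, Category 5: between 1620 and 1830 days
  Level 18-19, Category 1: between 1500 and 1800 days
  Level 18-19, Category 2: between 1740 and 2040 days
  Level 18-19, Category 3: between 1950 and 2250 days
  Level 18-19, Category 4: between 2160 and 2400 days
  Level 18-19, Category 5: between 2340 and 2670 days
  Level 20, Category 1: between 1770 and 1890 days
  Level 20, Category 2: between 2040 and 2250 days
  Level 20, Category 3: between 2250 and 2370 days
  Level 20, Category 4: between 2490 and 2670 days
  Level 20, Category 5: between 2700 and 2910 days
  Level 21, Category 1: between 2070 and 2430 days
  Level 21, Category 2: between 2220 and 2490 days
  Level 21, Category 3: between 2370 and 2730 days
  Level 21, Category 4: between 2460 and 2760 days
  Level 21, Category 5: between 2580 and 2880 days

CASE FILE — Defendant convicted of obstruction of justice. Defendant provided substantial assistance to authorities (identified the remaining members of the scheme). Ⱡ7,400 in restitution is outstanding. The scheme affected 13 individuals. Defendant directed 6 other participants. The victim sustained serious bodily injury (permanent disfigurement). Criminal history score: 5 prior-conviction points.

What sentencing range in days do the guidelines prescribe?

2370-2730 days

Base offense level for obstruction of justice: 13.
S1 applies (level before this adjustment is 13 ≥ 7, so +4): 13 + 4 = 17.
S2 applies: 17 + 1 = 18.
S3 applies: 18 − 3 = 15.
S5 applies (level before this adjustment is 15 ≥ 9, so +5): 15 + 5 = 20.
S6 does not apply.
S7 applies: 20 + 4 = 24.
Level 24 exceeds the maximum of 21; capped at 21.
Final offense level: 21.
Criminal history: 5 prior points → Category 3 (4-7).
Level 21 falls in the 21 band.
Grid: Level 21 × Category 3 = 2370-2730 days.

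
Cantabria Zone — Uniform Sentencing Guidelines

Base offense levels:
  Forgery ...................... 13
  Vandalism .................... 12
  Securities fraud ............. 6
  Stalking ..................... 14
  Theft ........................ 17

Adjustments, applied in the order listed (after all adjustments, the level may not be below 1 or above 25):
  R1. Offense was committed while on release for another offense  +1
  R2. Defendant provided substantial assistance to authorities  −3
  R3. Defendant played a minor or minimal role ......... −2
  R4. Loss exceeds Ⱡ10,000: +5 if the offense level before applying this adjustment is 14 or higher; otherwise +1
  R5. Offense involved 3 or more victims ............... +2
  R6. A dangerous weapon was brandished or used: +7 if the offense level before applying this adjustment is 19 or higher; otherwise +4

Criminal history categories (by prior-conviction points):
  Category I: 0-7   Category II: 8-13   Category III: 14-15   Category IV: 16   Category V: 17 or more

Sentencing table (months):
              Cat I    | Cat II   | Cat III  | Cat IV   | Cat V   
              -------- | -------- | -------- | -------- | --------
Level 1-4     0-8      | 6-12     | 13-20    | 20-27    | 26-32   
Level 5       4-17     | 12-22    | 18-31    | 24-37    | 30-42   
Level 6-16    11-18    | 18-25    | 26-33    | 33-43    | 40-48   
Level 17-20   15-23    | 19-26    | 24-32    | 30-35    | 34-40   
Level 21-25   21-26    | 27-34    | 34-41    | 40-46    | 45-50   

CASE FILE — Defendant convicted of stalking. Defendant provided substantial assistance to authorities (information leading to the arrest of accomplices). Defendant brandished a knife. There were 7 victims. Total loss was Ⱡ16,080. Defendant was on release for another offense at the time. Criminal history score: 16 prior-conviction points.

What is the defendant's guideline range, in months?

30-35 months

Base offense level for stalking: 14.
R1 applies: 14 + 1 = 15.
R2 applies: 15 − 3 = 12.
R4 applies (level before this adjustment is 12 < 14, so +1): 12 + 1 = 13.
R5 applies: 13 + 2 = 15.
R6 applies (level before this adjustment is 15 < 19, so +4): 15 + 4 = 19.
Final offense level: 19.
Criminal history: 16 prior points → Category IV (16).
Level 19 falls in the 17-20 band.
Grid: Level 17-20 × Category IV = 30-35 months.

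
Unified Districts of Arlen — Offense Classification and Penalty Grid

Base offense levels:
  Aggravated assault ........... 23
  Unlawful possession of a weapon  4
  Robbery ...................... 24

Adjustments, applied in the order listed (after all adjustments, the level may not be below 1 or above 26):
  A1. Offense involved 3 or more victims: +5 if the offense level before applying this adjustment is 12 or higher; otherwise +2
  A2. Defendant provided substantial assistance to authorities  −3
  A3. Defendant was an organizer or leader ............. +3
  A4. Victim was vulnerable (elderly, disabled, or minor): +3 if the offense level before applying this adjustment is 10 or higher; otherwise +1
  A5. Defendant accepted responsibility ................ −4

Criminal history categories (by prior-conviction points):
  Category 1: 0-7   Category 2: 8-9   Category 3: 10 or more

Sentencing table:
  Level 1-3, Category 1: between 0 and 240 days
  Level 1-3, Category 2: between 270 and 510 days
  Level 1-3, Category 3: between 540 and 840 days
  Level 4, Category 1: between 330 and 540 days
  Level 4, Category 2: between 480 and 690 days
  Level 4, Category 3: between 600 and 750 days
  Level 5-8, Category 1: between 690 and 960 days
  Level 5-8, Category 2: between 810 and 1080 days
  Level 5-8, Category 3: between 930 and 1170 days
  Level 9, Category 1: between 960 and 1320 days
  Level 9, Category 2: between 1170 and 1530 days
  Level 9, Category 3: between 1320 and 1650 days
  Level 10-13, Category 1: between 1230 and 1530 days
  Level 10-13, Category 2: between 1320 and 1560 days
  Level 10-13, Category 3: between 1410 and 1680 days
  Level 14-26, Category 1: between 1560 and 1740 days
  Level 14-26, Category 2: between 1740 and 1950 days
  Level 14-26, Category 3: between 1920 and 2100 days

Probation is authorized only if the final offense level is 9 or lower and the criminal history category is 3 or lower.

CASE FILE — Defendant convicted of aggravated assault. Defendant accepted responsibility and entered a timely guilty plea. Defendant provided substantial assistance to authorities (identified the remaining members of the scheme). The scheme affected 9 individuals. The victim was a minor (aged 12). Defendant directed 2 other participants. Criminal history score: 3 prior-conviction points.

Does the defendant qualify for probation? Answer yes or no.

Base offense level for aggravated assault: 23.
A1 applies (level before this adjustment is 23 ≥ 12, so +5): 23 + 5 = 28.
A2 applies: 28 − 3 = 25.
A3 applies: 25 + 3 = 28.
A4 applies (level before this adjustment is 28 ≥ 10, so +3): 28 + 3 = 31.
A5 applies: 31 − 4 = 27.
Level 27 exceeds the maximum of 26; capped at 26.
Final offense level: 26.
Criminal history: 3 prior points → Category 1 (0-7).
Level 26 falls in the 14-26 band.
Grid: Level 14-26 × Category 1 = 1560-1740 days.
Probation check: level 26 > 9 and category 1 ≤ 3 → not eligible.

No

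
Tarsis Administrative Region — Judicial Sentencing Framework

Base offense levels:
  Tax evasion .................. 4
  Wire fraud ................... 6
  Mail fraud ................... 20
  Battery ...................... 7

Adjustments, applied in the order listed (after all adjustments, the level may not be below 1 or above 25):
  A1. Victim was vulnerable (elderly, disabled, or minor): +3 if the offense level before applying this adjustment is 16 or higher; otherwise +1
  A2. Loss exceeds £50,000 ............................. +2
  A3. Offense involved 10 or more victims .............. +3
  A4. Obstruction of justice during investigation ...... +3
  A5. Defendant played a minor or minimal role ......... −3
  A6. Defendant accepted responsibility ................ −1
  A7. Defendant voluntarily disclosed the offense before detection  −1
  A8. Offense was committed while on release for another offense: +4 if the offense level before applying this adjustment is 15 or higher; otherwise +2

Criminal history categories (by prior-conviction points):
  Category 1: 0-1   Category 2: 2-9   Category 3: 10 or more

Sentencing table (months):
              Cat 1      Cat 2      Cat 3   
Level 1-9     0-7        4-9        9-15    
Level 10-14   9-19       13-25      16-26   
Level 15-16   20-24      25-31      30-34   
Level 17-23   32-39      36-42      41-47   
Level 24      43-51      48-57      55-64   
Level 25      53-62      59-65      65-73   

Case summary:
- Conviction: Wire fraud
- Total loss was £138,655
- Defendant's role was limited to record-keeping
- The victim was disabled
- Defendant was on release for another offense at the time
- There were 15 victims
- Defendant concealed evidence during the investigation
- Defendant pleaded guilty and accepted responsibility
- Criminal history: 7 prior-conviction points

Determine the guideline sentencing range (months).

13-25 months

Base offense level for wire fraud: 6.
A1 applies (level before this adjustment is 6 < 16, so +1): 6 + 1 = 7.
A2 applies: 7 + 2 = 9.
A3 applies: 9 + 3 = 12.
A4 applies: 12 + 3 = 15.
A5 applies: 15 − 3 = 12.
A6 applies: 12 − 1 = 11.
A8 applies (level before this adjustment is 11 < 15, so +2): 11 + 2 = 13.
Final offense level: 13.
Criminal history: 7 prior points → Category 2 (2-9).
Level 13 falls in the 10-14 band.
Grid: Level 10-14 × Category 2 = 13-25 months.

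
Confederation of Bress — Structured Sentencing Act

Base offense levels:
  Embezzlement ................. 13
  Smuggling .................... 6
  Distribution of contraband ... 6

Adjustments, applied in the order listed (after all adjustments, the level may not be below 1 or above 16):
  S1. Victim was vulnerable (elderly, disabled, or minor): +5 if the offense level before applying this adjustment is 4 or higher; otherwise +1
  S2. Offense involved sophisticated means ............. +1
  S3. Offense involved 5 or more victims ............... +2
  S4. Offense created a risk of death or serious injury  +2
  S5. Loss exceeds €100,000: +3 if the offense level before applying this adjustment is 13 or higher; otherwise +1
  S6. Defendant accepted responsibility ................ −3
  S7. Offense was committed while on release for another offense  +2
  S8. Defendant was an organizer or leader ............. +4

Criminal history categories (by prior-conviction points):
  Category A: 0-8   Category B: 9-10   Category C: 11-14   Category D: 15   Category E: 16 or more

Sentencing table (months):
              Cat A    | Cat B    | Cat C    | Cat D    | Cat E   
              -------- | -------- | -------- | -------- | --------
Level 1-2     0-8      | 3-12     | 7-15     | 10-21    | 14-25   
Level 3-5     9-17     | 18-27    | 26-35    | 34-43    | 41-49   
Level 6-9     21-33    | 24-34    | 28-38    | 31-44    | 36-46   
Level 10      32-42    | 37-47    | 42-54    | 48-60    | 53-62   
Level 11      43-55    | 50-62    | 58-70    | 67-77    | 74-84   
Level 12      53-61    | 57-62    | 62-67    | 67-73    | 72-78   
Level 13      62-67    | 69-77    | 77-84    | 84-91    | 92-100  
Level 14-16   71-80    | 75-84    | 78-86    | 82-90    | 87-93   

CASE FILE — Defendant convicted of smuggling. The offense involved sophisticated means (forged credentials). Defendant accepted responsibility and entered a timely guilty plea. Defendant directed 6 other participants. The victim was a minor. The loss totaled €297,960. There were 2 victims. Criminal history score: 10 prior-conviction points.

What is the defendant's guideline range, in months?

Base offense level for smuggling: 6.
S1 applies (level before this adjustment is 6 ≥ 4, so +5): 6 + 5 = 11.
S2 applies: 11 + 1 = 12.
S3 does not apply.
S5 applies (level before this adjustment is 12 < 13, so +1): 12 + 1 = 13.
S6 applies: 13 − 3 = 10.
S8 applies: 10 + 4 = 14.
Final offense level: 14.
Criminal history: 10 prior points → Category B (9-10).
Level 14 falls in the 14-16 band.
Grid: Level 14-16 × Category B = 75-84 months.

75-84 months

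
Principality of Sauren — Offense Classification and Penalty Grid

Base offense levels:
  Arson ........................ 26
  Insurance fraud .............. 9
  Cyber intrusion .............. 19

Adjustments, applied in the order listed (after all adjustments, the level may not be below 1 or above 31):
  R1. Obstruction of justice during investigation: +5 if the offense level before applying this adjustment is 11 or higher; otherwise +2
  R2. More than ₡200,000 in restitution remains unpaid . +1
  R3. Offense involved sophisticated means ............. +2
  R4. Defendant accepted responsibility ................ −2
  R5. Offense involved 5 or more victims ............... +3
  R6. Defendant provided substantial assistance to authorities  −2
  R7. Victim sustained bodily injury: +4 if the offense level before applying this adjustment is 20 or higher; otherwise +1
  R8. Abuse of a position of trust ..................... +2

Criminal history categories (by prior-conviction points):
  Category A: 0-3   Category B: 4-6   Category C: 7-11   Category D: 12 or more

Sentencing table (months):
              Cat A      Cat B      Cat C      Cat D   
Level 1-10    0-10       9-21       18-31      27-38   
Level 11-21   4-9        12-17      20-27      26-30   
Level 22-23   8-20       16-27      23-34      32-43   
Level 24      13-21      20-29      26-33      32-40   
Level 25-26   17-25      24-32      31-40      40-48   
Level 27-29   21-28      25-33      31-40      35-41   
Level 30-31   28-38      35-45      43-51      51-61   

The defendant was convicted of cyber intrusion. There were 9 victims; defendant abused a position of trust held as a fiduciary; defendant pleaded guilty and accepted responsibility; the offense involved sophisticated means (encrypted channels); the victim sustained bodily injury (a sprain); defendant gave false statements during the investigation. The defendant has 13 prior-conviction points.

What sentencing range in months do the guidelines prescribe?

51-61 months

Base offense level for cyber intrusion: 19.
R1 applies (level before this adjustment is 19 ≥ 11, so +5): 19 + 5 = 24.
R3 applies: 24 + 2 = 26.
R4 applies: 26 − 2 = 24.
R5 applies: 24 + 3 = 27.
R6 does not apply.
R7 applies (level before this adjustment is 27 ≥ 20, so +4): 27 + 4 = 31.
R8 applies: 31 + 2 = 33.
Level 33 exceeds the maximum of 31; capped at 31.
Final offense level: 31.
Criminal history: 13 prior points → Category D (12+).
Level 31 falls in the 30-31 band.
Grid: Level 30-31 × Category D = 51-61 months.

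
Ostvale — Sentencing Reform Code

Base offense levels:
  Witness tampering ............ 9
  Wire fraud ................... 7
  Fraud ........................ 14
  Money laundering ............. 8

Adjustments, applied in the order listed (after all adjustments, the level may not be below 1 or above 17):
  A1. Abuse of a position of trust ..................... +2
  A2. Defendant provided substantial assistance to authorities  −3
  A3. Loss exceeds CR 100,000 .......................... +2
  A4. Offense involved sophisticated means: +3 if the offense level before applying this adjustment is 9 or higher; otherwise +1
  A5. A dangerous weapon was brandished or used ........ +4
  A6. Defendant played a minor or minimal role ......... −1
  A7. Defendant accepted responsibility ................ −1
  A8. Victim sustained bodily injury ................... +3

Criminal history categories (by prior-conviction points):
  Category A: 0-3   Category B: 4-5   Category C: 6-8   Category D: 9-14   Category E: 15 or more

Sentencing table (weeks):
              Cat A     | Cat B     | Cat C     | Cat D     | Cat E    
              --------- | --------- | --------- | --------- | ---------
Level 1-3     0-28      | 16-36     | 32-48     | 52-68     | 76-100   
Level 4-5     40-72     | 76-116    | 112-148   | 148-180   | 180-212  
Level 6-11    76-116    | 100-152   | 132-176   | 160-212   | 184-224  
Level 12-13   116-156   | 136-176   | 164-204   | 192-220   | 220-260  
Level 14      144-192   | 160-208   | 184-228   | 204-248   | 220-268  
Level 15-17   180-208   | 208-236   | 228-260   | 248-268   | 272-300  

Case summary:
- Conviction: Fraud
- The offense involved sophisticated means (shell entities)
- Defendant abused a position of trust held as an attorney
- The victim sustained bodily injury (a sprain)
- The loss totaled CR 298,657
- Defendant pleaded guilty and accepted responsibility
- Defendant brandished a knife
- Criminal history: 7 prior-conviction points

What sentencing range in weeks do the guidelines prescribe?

228-260 weeks

Base offense level for fraud: 14.
A1 applies: 14 + 2 = 16.
A3 applies: 16 + 2 = 18.
A4 applies (level before this adjustment is 18 ≥ 9, so +3): 18 + 3 = 21.
A5 applies: 21 + 4 = 25.
A7 applies: 25 − 1 = 24.
A8 applies: 24 + 3 = 27.
Level 27 exceeds the maximum of 17; capped at 17.
Final offense level: 17.
Criminal history: 7 prior points → Category C (6-8).
Level 17 falls in the 15-17 band.
Grid: Level 15-17 × Category C = 228-260 weeks.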